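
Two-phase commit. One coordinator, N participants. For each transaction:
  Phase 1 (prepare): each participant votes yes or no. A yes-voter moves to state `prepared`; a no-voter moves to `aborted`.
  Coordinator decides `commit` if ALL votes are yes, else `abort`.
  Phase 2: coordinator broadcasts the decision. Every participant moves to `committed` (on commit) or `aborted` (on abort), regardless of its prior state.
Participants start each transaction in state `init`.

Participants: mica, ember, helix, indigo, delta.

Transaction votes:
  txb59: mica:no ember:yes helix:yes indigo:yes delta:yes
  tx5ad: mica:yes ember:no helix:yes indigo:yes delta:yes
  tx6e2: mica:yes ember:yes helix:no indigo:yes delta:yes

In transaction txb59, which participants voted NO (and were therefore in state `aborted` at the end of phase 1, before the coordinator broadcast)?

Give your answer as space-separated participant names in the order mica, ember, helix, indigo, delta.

Txn txb59 phase 1: mica no -> aborted; ember yes -> prepared; helix yes -> prepared; indigo yes -> prepared; delta yes -> prepared

Answer: mica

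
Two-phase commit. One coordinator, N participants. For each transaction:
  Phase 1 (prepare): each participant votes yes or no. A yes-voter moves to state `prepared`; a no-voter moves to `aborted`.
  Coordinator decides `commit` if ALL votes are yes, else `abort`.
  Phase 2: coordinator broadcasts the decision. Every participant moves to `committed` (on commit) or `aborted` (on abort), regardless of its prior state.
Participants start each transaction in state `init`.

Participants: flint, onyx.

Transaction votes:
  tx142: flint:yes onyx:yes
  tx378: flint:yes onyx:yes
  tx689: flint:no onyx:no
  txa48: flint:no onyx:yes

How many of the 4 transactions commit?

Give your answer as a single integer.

Answer: 2

Derivation:
tx142: all yes -> commit (commits=1)
tx378: all yes -> commit (commits=2)
tx689: no from flint, onyx -> abort (commits=2)
txa48: no from flint -> abort (commits=2)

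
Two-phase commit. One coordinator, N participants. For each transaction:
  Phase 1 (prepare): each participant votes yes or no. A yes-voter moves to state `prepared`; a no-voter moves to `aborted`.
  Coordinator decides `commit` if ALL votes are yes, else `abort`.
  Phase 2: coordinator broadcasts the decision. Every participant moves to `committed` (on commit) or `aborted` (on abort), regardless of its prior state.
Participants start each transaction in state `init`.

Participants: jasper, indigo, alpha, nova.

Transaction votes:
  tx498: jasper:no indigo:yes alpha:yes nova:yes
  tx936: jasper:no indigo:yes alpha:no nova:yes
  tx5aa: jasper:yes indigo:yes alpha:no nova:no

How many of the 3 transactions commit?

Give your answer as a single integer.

Answer: 0

Derivation:
tx498: no from jasper -> abort (commits=0)
tx936: no from jasper, alpha -> abort (commits=0)
tx5aa: no from alpha, nova -> abort (commits=0)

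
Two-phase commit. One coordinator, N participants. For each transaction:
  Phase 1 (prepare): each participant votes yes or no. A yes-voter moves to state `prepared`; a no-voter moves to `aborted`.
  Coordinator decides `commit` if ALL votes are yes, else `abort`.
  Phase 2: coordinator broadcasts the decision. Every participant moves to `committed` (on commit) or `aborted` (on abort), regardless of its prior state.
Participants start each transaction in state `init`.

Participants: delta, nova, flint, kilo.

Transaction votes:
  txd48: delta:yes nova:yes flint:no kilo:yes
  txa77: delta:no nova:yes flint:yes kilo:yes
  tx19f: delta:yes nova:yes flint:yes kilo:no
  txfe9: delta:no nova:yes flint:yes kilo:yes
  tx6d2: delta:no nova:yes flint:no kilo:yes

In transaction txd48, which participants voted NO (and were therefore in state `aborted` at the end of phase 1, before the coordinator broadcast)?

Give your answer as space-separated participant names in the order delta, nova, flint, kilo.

Answer: flint

Derivation:
Txn txd48 phase 1: delta yes -> prepared; nova yes -> prepared; flint no -> aborted; kilo yes -> prepared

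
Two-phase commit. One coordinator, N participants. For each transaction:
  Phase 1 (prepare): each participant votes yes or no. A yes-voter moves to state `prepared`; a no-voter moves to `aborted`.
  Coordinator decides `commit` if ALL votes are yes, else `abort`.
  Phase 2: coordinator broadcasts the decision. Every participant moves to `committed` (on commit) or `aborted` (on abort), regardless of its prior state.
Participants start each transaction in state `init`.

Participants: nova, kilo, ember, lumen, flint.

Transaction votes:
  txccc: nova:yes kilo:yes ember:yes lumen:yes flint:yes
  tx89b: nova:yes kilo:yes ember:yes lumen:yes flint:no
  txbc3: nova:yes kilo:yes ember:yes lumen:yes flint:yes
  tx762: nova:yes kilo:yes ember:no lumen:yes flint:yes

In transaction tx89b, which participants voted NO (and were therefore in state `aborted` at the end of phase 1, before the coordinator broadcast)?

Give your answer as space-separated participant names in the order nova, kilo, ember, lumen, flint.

Txn tx89b phase 1: nova yes -> prepared; kilo yes -> prepared; ember yes -> prepared; lumen yes -> prepared; flint no -> aborted

Answer: flint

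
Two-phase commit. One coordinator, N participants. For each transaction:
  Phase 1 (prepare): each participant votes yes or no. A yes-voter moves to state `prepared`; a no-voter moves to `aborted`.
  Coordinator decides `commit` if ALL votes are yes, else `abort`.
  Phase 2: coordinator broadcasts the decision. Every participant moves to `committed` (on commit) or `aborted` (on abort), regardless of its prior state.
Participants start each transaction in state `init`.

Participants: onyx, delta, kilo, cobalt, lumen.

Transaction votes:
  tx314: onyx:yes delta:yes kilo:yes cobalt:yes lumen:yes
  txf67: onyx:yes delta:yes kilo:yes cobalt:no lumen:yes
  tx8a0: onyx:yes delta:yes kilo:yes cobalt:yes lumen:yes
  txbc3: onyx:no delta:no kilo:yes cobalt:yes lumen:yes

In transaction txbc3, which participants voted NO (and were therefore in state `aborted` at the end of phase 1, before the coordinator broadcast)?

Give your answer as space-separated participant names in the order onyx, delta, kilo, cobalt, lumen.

Answer: onyx delta

Derivation:
Txn txbc3 phase 1: onyx no -> aborted; delta no -> aborted; kilo yes -> prepared; cobalt yes -> prepared; lumen yes -> prepared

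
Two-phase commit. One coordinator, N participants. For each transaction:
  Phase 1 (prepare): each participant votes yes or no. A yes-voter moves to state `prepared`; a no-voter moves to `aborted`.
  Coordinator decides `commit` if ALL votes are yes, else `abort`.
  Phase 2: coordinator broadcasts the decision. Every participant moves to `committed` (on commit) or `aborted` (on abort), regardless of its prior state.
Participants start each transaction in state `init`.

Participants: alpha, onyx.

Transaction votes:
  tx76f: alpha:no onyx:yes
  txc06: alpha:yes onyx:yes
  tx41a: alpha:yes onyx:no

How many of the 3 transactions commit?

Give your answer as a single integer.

tx76f: no from alpha -> abort (commits=0)
txc06: all yes -> commit (commits=1)
tx41a: no from onyx -> abort (commits=1)

Answer: 1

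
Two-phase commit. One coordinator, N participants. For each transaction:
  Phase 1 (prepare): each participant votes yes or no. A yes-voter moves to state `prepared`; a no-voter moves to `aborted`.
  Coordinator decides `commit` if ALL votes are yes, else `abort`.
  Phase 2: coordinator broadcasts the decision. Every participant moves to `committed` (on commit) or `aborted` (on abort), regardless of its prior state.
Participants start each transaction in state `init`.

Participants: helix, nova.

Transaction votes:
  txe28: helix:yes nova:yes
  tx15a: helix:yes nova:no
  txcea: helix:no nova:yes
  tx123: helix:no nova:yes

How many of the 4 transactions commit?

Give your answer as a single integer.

Answer: 1

Derivation:
txe28: all yes -> commit (commits=1)
tx15a: no from nova -> abort (commits=1)
txcea: no from helix -> abort (commits=1)
tx123: no from helix -> abort (commits=1)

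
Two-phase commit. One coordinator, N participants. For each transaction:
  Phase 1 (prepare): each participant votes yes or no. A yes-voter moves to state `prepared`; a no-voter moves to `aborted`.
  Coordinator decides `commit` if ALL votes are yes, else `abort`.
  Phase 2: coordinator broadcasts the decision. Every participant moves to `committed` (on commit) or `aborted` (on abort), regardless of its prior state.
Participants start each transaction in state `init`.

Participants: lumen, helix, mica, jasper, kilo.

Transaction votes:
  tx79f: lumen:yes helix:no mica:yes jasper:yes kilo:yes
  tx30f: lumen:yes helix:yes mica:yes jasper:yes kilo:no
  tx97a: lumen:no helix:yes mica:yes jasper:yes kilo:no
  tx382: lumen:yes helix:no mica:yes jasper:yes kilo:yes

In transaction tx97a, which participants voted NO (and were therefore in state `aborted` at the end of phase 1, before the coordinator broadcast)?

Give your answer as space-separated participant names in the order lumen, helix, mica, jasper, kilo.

Txn tx97a phase 1: lumen no -> aborted; helix yes -> prepared; mica yes -> prepared; jasper yes -> prepared; kilo no -> aborted

Answer: lumen kilo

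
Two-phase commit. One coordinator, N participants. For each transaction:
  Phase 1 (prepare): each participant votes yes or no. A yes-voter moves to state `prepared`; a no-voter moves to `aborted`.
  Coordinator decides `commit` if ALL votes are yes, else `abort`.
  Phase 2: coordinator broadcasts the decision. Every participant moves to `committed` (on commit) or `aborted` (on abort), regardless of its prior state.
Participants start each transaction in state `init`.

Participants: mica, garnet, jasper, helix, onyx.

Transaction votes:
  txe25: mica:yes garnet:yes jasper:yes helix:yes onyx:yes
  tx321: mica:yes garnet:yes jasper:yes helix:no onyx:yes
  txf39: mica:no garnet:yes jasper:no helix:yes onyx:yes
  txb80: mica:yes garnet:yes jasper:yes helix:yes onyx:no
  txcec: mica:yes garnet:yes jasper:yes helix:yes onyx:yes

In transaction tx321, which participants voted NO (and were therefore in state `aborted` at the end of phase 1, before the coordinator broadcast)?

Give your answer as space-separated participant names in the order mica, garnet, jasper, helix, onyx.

Answer: helix

Derivation:
Txn tx321 phase 1: mica yes -> prepared; garnet yes -> prepared; jasper yes -> prepared; helix no -> aborted; onyx yes -> prepared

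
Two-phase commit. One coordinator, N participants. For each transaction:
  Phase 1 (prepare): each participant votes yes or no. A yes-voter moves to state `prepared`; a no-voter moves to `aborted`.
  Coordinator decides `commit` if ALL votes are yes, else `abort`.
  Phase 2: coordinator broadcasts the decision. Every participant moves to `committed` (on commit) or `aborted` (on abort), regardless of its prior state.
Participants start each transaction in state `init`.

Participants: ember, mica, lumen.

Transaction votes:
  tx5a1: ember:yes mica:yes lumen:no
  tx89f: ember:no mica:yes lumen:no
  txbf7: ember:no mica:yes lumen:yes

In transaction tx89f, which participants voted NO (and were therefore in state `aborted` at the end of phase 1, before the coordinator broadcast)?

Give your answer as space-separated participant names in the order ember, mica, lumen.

Txn tx89f phase 1: ember no -> aborted; mica yes -> prepared; lumen no -> aborted

Answer: ember lumen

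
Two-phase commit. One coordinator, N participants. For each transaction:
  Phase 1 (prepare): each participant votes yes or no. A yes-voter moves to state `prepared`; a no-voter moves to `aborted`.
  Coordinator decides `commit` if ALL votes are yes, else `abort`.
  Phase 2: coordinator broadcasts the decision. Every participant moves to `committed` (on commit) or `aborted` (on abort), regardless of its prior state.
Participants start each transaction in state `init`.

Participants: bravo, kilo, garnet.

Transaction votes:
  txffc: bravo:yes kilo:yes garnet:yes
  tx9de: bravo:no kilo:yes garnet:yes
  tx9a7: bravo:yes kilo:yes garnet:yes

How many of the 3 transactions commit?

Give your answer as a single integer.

txffc: all yes -> commit (commits=1)
tx9de: no from bravo -> abort (commits=1)
tx9a7: all yes -> commit (commits=2)

Answer: 2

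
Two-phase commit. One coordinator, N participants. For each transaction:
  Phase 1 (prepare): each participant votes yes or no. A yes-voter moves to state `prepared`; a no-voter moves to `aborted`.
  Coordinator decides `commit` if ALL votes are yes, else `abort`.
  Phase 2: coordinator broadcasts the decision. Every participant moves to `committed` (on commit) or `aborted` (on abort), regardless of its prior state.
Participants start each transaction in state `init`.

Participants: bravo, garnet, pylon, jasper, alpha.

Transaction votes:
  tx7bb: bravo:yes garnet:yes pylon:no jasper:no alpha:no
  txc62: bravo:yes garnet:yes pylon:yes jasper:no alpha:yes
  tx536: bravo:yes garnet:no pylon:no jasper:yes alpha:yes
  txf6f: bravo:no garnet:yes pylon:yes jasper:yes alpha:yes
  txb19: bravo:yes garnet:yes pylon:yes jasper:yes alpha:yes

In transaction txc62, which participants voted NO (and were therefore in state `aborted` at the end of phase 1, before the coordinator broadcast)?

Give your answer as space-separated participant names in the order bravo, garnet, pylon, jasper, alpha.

Answer: jasper

Derivation:
Txn txc62 phase 1: bravo yes -> prepared; garnet yes -> prepared; pylon yes -> prepared; jasper no -> aborted; alpha yes -> prepared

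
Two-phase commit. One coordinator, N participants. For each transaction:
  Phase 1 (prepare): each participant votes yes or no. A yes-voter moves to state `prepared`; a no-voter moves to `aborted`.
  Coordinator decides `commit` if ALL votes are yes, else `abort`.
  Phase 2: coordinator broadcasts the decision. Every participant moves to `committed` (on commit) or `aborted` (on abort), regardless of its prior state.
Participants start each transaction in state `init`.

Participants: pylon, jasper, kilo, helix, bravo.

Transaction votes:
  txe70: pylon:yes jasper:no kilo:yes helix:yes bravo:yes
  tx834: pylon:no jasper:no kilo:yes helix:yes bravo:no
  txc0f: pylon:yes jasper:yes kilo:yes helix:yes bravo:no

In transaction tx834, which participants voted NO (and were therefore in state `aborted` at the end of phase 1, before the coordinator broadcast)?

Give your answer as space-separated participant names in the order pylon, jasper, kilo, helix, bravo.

Answer: pylon jasper bravo

Derivation:
Txn tx834 phase 1: pylon no -> aborted; jasper no -> aborted; kilo yes -> prepared; helix yes -> prepared; bravo no -> aborted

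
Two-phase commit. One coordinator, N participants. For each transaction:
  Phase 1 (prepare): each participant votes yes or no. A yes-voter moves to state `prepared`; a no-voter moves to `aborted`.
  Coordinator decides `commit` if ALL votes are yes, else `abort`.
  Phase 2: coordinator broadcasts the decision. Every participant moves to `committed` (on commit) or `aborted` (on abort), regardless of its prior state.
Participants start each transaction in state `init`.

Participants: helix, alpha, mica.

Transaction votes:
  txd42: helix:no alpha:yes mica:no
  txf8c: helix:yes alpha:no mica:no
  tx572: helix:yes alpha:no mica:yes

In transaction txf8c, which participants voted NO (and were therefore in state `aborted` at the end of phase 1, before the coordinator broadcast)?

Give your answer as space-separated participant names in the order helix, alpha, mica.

Txn txf8c phase 1: helix yes -> prepared; alpha no -> aborted; mica no -> aborted

Answer: alpha mica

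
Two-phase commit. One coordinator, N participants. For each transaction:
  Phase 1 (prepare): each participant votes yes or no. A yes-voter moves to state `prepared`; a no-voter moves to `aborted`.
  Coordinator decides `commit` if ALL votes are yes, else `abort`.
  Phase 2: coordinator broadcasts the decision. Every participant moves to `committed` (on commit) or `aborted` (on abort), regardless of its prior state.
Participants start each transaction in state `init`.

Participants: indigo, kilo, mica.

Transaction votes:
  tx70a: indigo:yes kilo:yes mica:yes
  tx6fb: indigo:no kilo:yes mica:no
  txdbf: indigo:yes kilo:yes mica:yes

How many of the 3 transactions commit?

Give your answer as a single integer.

tx70a: all yes -> commit (commits=1)
tx6fb: no from indigo, mica -> abort (commits=1)
txdbf: all yes -> commit (commits=2)

Answer: 2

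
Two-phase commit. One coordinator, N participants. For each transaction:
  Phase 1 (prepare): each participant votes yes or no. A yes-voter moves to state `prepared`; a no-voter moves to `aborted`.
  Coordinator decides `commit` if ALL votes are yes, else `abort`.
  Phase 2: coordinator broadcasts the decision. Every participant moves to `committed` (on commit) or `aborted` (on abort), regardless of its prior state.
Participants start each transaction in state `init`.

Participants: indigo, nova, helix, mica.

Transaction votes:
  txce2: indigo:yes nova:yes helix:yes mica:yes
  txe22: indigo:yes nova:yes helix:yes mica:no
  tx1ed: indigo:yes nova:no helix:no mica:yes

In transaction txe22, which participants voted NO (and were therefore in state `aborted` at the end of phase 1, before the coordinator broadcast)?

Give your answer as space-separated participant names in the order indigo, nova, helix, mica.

Txn txe22 phase 1: indigo yes -> prepared; nova yes -> prepared; helix yes -> prepared; mica no -> aborted

Answer: mica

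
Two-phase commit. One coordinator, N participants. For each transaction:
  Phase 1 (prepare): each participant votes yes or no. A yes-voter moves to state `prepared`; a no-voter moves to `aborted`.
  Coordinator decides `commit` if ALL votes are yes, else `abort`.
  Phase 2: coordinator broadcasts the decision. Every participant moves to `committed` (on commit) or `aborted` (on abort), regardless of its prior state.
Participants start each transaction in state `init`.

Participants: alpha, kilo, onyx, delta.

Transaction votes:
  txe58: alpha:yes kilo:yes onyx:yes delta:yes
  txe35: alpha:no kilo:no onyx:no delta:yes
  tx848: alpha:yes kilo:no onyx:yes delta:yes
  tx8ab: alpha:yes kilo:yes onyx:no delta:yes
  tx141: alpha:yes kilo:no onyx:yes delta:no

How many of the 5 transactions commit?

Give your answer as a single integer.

txe58: all yes -> commit (commits=1)
txe35: no from alpha, kilo, onyx -> abort (commits=1)
tx848: no from kilo -> abort (commits=1)
tx8ab: no from onyx -> abort (commits=1)
tx141: no from kilo, delta -> abort (commits=1)

Answer: 1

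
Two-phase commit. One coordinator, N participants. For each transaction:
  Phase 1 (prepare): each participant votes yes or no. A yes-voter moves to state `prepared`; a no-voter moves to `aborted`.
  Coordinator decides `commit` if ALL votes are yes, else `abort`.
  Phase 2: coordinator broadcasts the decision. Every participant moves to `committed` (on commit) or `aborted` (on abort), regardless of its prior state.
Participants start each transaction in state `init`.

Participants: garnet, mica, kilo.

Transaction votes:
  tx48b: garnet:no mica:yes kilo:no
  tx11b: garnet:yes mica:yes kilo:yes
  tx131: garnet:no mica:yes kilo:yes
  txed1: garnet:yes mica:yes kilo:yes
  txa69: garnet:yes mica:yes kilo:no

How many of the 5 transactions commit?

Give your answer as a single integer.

tx48b: no from garnet, kilo -> abort (commits=0)
tx11b: all yes -> commit (commits=1)
tx131: no from garnet -> abort (commits=1)
txed1: all yes -> commit (commits=2)
txa69: no from kilo -> abort (commits=2)

Answer: 2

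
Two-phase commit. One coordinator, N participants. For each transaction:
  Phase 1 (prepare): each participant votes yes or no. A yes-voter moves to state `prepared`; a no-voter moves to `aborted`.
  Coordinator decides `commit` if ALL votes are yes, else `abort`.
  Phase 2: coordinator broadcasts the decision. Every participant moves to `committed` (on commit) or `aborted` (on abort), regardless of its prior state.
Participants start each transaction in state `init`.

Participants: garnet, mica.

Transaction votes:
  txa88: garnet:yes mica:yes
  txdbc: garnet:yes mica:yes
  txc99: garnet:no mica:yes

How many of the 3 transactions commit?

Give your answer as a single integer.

Answer: 2

Derivation:
txa88: all yes -> commit (commits=1)
txdbc: all yes -> commit (commits=2)
txc99: no from garnet -> abort (commits=2)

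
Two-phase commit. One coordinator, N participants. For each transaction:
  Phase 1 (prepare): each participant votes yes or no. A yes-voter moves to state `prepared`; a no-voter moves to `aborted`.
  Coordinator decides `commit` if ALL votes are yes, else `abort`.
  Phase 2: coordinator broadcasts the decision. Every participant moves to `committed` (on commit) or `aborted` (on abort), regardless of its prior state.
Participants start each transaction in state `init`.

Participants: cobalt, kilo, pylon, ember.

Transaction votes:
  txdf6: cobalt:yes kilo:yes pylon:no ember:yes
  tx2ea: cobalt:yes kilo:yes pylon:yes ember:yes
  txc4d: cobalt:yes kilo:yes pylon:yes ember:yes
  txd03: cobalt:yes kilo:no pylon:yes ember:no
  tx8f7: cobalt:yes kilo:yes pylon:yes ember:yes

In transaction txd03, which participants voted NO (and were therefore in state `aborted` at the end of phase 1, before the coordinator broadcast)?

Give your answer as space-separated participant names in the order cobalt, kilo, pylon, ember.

Txn txd03 phase 1: cobalt yes -> prepared; kilo no -> aborted; pylon yes -> prepared; ember no -> aborted

Answer: kilo ember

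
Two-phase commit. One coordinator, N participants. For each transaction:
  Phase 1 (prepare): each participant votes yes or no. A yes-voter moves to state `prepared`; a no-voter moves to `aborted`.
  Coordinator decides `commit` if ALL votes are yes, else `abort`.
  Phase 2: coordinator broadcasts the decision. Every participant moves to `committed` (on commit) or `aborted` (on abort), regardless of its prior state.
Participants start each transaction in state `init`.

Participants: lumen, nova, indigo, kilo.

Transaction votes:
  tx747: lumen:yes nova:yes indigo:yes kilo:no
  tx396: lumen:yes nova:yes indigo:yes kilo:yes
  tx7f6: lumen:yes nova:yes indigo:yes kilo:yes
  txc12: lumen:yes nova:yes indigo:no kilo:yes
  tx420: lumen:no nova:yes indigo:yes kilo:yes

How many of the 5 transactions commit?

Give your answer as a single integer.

Answer: 2

Derivation:
tx747: no from kilo -> abort (commits=0)
tx396: all yes -> commit (commits=1)
tx7f6: all yes -> commit (commits=2)
txc12: no from indigo -> abort (commits=2)
tx420: no from lumen -> abort (commits=2)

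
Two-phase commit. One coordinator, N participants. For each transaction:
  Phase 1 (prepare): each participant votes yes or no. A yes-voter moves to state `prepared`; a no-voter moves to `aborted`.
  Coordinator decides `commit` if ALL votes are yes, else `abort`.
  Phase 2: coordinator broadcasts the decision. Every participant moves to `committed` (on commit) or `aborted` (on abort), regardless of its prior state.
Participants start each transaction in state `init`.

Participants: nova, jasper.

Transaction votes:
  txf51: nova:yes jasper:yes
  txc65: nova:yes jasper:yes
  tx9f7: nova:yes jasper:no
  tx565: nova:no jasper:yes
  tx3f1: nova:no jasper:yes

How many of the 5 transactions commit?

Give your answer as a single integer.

txf51: all yes -> commit (commits=1)
txc65: all yes -> commit (commits=2)
tx9f7: no from jasper -> abort (commits=2)
tx565: no from nova -> abort (commits=2)
tx3f1: no from nova -> abort (commits=2)

Answer: 2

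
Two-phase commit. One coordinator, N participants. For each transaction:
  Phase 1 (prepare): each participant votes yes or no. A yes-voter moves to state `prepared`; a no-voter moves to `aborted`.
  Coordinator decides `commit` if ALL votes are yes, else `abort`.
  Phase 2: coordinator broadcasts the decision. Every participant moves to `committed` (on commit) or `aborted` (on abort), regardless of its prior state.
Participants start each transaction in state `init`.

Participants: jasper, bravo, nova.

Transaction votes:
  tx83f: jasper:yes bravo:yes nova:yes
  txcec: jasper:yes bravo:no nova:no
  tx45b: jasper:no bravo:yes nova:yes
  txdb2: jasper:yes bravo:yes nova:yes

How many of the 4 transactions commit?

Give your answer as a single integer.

Answer: 2

Derivation:
tx83f: all yes -> commit (commits=1)
txcec: no from bravo, nova -> abort (commits=1)
tx45b: no from jasper -> abort (commits=1)
txdb2: all yes -> commit (commits=2)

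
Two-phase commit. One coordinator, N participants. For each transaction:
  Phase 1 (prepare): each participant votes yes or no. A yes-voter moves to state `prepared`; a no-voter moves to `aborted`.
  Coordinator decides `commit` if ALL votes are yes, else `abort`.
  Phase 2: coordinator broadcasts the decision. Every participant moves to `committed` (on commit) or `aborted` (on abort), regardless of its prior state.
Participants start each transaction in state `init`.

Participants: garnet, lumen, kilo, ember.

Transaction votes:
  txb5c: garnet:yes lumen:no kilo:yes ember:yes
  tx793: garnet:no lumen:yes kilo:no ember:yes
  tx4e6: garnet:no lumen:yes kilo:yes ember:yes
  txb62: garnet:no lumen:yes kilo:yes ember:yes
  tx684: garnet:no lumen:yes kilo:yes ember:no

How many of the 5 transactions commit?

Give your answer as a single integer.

Answer: 0

Derivation:
txb5c: no from lumen -> abort (commits=0)
tx793: no from garnet, kilo -> abort (commits=0)
tx4e6: no from garnet -> abort (commits=0)
txb62: no from garnet -> abort (commits=0)
tx684: no from garnet, ember -> abort (commits=0)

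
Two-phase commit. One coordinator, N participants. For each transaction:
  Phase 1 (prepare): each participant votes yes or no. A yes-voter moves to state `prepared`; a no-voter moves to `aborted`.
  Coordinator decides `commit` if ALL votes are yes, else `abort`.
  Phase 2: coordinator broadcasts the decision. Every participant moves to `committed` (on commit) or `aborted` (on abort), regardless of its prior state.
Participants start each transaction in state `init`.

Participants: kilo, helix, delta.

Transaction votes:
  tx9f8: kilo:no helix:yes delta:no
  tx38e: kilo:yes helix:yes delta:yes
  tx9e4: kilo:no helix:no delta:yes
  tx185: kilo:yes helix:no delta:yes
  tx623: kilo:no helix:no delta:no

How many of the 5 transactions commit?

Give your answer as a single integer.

Answer: 1

Derivation:
tx9f8: no from kilo, delta -> abort (commits=0)
tx38e: all yes -> commit (commits=1)
tx9e4: no from kilo, helix -> abort (commits=1)
tx185: no from helix -> abort (commits=1)
tx623: no from kilo, helix, delta -> abort (commits=1)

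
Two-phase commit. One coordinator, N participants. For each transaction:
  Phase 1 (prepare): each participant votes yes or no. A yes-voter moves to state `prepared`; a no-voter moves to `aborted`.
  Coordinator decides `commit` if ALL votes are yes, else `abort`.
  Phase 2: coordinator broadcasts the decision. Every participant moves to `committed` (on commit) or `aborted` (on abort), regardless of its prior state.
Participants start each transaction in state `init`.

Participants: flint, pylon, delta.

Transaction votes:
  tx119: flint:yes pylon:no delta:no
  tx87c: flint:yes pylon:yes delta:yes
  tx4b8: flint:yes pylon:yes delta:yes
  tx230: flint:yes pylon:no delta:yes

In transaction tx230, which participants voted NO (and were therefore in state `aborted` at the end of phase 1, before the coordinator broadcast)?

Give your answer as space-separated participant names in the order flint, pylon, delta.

Answer: pylon

Derivation:
Txn tx230 phase 1: flint yes -> prepared; pylon no -> aborted; delta yes -> prepared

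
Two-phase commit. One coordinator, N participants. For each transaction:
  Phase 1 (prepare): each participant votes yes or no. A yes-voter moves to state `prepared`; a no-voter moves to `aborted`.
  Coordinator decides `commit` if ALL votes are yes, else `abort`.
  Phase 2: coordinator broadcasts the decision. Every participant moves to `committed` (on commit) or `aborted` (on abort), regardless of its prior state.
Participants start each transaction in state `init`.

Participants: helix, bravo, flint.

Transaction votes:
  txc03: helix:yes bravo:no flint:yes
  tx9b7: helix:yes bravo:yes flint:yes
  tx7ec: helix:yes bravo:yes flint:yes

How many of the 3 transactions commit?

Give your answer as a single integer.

Answer: 2

Derivation:
txc03: no from bravo -> abort (commits=0)
tx9b7: all yes -> commit (commits=1)
tx7ec: all yes -> commit (commits=2)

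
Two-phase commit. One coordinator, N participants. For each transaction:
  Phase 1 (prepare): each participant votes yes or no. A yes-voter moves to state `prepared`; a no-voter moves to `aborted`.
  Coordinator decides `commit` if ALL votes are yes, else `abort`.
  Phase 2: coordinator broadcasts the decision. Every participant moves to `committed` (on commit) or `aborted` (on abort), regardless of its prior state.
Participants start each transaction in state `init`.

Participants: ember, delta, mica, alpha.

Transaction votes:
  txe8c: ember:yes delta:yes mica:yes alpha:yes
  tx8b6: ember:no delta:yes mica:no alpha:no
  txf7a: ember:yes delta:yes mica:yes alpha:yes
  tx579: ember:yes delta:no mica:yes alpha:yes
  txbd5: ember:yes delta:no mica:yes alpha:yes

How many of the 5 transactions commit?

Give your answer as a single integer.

Answer: 2

Derivation:
txe8c: all yes -> commit (commits=1)
tx8b6: no from ember, mica, alpha -> abort (commits=1)
txf7a: all yes -> commit (commits=2)
tx579: no from delta -> abort (commits=2)
txbd5: no from delta -> abort (commits=2)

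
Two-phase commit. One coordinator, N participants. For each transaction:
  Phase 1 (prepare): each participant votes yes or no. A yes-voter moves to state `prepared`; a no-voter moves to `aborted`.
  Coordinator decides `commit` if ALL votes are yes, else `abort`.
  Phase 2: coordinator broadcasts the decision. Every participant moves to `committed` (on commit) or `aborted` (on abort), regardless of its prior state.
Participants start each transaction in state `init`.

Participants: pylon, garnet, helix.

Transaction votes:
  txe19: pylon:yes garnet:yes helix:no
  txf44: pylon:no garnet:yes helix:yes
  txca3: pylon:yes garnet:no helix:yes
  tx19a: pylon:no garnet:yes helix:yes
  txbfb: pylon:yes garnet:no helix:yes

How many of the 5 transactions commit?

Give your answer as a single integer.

txe19: no from helix -> abort (commits=0)
txf44: no from pylon -> abort (commits=0)
txca3: no from garnet -> abort (commits=0)
tx19a: no from pylon -> abort (commits=0)
txbfb: no from garnet -> abort (commits=0)

Answer: 0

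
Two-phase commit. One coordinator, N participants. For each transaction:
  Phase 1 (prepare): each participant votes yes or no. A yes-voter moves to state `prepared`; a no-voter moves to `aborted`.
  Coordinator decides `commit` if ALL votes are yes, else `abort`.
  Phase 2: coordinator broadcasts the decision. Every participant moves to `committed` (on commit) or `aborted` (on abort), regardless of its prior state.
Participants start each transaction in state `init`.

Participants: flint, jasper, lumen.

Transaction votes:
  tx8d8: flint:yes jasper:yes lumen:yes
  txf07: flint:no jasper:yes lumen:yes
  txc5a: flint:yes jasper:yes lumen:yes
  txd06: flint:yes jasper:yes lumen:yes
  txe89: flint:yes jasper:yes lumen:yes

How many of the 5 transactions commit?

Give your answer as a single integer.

Answer: 4

Derivation:
tx8d8: all yes -> commit (commits=1)
txf07: no from flint -> abort (commits=1)
txc5a: all yes -> commit (commits=2)
txd06: all yes -> commit (commits=3)
txe89: all yes -> commit (commits=4)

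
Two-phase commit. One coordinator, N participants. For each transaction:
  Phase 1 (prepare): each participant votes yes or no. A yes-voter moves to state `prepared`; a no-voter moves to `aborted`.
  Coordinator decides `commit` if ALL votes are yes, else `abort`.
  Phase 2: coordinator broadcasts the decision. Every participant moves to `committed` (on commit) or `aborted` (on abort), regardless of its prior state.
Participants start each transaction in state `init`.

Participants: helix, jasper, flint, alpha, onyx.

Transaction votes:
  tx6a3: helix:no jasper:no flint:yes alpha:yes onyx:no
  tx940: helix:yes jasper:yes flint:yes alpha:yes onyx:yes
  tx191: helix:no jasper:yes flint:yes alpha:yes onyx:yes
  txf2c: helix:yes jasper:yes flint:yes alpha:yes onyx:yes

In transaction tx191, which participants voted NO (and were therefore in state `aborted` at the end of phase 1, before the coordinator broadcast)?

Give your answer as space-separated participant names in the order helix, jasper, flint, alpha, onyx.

Txn tx191 phase 1: helix no -> aborted; jasper yes -> prepared; flint yes -> prepared; alpha yes -> prepared; onyx yes -> prepared

Answer: helix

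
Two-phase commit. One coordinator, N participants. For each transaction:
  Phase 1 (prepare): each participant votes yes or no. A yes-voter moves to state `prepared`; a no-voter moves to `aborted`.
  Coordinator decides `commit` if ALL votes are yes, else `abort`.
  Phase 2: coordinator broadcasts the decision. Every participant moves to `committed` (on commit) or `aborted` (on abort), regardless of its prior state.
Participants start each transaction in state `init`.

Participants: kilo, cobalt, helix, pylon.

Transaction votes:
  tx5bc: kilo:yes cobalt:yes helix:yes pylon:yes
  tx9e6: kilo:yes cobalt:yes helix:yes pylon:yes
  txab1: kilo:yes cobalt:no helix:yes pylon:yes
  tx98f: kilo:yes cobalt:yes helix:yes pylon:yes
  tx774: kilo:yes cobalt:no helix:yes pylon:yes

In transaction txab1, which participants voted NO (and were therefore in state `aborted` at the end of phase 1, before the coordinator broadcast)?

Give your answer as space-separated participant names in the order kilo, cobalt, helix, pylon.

Txn txab1 phase 1: kilo yes -> prepared; cobalt no -> aborted; helix yes -> prepared; pylon yes -> prepared

Answer: cobalt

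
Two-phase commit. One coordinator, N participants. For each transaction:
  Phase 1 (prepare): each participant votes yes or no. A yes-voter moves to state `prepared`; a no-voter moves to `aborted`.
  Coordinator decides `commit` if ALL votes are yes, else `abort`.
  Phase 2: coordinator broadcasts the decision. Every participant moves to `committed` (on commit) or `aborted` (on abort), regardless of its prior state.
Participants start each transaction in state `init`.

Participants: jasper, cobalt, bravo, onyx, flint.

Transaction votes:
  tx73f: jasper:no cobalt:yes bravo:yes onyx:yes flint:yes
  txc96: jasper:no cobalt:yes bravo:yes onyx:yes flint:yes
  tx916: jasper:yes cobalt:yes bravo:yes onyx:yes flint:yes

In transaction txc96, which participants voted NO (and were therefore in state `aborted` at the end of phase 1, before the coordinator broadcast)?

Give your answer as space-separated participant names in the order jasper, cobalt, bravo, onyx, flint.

Txn txc96 phase 1: jasper no -> aborted; cobalt yes -> prepared; bravo yes -> prepared; onyx yes -> prepared; flint yes -> prepared

Answer: jasper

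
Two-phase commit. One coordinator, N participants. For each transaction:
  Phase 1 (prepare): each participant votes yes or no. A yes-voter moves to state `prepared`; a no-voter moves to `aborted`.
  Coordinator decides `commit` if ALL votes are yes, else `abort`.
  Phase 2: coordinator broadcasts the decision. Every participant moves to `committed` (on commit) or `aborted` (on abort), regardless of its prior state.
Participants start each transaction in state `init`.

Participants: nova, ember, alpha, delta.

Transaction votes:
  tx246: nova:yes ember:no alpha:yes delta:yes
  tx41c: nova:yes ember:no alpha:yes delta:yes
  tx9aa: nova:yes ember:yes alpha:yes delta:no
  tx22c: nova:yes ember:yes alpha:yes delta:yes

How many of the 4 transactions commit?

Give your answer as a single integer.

tx246: no from ember -> abort (commits=0)
tx41c: no from ember -> abort (commits=0)
tx9aa: no from delta -> abort (commits=0)
tx22c: all yes -> commit (commits=1)

Answer: 1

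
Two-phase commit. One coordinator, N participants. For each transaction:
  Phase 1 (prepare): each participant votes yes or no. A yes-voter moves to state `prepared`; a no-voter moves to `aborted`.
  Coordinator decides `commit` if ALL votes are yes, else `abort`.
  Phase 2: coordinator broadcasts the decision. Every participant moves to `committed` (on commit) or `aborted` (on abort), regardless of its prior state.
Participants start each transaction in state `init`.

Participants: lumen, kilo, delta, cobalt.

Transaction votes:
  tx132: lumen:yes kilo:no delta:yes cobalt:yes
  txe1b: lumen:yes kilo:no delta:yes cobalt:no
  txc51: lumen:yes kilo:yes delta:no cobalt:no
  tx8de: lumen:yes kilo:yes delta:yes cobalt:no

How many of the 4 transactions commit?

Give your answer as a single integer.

Answer: 0

Derivation:
tx132: no from kilo -> abort (commits=0)
txe1b: no from kilo, cobalt -> abort (commits=0)
txc51: no from delta, cobalt -> abort (commits=0)
tx8de: no from cobalt -> abort (commits=0)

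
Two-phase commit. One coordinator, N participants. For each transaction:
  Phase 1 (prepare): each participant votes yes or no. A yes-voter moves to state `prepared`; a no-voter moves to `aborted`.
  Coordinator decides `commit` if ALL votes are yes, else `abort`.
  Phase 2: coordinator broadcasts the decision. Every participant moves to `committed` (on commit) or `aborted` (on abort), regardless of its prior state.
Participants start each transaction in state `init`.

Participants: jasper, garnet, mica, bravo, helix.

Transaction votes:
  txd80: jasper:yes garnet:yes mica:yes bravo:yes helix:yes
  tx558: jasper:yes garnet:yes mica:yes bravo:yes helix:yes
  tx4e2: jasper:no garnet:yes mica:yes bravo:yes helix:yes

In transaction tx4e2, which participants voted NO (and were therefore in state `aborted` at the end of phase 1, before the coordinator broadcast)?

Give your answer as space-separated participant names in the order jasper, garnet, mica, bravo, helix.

Answer: jasper

Derivation:
Txn tx4e2 phase 1: jasper no -> aborted; garnet yes -> prepared; mica yes -> prepared; bravo yes -> prepared; helix yes -> prepared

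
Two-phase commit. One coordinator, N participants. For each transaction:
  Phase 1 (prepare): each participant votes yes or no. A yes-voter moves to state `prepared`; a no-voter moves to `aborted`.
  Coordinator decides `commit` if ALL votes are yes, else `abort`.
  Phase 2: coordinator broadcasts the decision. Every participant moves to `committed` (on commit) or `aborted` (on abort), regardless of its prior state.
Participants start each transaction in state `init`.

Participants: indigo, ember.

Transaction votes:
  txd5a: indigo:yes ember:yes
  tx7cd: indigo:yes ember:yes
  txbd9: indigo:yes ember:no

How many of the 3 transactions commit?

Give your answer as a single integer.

txd5a: all yes -> commit (commits=1)
tx7cd: all yes -> commit (commits=2)
txbd9: no from ember -> abort (commits=2)

Answer: 2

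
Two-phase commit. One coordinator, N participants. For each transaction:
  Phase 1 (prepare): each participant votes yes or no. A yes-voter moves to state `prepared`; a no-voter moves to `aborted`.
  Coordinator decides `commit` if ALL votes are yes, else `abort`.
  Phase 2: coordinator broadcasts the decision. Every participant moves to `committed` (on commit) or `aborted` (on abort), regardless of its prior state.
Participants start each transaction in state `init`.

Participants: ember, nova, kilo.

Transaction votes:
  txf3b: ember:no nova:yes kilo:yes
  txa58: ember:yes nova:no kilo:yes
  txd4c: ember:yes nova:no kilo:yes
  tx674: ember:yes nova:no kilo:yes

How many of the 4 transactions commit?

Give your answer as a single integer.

txf3b: no from ember -> abort (commits=0)
txa58: no from nova -> abort (commits=0)
txd4c: no from nova -> abort (commits=0)
tx674: no from nova -> abort (commits=0)

Answer: 0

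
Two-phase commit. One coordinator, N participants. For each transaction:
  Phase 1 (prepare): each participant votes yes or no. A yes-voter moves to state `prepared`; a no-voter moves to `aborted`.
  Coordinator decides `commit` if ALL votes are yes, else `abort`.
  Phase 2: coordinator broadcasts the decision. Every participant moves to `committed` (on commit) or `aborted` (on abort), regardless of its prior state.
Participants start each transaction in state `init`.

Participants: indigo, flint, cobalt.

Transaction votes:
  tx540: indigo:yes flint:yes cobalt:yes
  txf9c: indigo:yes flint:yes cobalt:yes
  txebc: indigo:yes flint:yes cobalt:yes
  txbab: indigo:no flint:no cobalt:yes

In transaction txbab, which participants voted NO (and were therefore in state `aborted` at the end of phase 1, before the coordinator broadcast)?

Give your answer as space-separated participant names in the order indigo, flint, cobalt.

Txn txbab phase 1: indigo no -> aborted; flint no -> aborted; cobalt yes -> prepared

Answer: indigo flint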